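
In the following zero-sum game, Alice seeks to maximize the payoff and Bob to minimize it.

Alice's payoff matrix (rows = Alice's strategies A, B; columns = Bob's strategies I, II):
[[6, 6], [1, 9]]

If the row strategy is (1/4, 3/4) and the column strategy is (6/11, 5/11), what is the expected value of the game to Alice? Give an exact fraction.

219/44

Against (6/11, 5/11), each row's expected payoff is A: 6; B: 51/11.
Taking the (1/4, 3/4)-weighted average: (1/4)·(6) + (3/4)·(51/11) = 219/44.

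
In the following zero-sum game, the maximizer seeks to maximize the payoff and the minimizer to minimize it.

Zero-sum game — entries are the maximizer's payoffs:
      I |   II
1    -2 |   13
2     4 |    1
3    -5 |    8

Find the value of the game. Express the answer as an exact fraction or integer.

3

Row 3 is strictly dominated by row 1, so the maximizer never plays it.
The remaining 2×2 game on (1, 2) × (I, II) has no saddle point. Let the maximizer play 1 with probability p; indifference gives −2p + 4(1−p) = 13p + (1−p), so p = 1/6.
Similarly the minimizer's optimal q on I is 2/3, and the value is -2·(2/3) + (13)·(1/3) = 3.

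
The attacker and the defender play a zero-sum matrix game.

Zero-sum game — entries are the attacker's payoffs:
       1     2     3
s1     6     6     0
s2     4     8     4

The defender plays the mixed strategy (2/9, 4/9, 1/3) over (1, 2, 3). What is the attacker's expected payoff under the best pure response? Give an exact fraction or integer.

52/9

s1: (6)·(2/9) + (6)·(4/9) + (0)·(1/3) = 4.
s2: (4)·(2/9) + (8)·(4/9) + (4)·(1/3) = 52/9.
The best pure response is s2 with expected payoff 52/9.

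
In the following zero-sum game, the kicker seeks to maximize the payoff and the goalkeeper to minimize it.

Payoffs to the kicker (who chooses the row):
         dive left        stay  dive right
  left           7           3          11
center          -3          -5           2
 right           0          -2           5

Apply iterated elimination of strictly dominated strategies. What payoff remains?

Row right is strictly dominated by row left (7>0, 3>-2, 11>5); eliminate right.
Column dive left is strictly dominated by stay for the goalkeeper (3<7, -5<-3); eliminate dive left.
Column dive right is strictly dominated by stay for the goalkeeper (3<11, -5<2); eliminate dive right.
Row center is strictly dominated by row left (3>-5); eliminate center.
Only (left, stay) remains, with payoff 3.

3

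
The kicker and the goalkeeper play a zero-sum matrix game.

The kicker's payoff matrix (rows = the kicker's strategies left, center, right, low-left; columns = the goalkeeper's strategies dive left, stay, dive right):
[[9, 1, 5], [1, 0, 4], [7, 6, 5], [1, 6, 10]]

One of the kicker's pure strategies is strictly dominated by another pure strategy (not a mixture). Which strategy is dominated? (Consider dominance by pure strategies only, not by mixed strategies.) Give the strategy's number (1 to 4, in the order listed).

Compare center with left: 9 > 1, 1 > 0, 5 > 4.
So left strictly dominates center for the kicker; center is strictly dominated.

2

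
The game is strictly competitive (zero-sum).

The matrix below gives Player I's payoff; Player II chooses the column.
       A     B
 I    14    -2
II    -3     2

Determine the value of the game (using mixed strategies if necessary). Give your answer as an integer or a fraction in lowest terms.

Row minima are -2 and -3, so Player I's maximin is -2; column maxima are 14 and 2, so Player II's minimax is 2. These differ, so the equilibrium is in mixed strategies.
Let Player I play I with probability p. Player II is indifferent when 14p − 3(1−p) = −2p + 2(1−p), giving p = 5/21.
Let Player II play A with probability q. Player I is indifferent when 14q − 2(1−q) = −3q + 2(1−q), giving q = 4/21.
The value is 14·(4/21) + (-2)·(17/21) = 22/21.

22/21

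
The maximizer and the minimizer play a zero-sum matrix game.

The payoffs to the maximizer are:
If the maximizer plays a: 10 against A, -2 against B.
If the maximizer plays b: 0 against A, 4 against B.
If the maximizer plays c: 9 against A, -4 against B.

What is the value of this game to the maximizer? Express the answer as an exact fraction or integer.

Row c is strictly dominated by row a, so the maximizer never plays it.
The remaining 2×2 game on (a, b) × (A, B) has no saddle point. Let the maximizer play a with probability p; indifference gives 10p = −2p + 4(1−p), so p = 1/4.
Similarly the minimizer's optimal q on A is 3/8, and the value is 10·(3/8) + (-2)·(5/8) = 5/2.

5/2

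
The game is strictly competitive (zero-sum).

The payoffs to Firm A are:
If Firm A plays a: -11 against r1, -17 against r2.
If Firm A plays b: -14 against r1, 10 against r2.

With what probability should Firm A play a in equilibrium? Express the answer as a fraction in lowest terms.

4/5

Row minima are -17 and -14, so Firm A's maximin is -14; column maxima are -11 and 10, so Firm B's minimax is -11. These differ, so the equilibrium is in mixed strategies.
Let Firm A play a with probability p. Firm B is indifferent when −11p − 14(1−p) = −17p + 10(1−p), giving p = 4/5.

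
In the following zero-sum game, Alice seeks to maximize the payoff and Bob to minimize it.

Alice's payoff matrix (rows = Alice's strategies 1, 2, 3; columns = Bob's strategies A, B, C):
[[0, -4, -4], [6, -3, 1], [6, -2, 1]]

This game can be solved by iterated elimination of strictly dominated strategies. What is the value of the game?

Column A is strictly dominated by B for Bob (-4<0, -3<6, -2<6); eliminate A.
Row 1 is strictly dominated by row 2 (-3>-4, 1>-4); eliminate 1.
Column C is strictly dominated by B for Bob (-3<1, -2<1); eliminate C.
Row 2 is strictly dominated by row 3 (-2>-3); eliminate 2.
Only (3, B) remains, with payoff -2.

-2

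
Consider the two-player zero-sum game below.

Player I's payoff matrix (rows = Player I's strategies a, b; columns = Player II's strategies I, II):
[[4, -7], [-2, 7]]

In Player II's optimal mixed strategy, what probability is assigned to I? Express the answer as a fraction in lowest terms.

7/10

Row minima are -7 and -2, so Player I's maximin is -2; column maxima are 4 and 7, so Player II's minimax is 4. These differ, so the equilibrium is in mixed strategies.
Let Player II play I with probability q. Player I is indifferent when 4q − 7(1−q) = −2q + 7(1−q), giving q = 7/10.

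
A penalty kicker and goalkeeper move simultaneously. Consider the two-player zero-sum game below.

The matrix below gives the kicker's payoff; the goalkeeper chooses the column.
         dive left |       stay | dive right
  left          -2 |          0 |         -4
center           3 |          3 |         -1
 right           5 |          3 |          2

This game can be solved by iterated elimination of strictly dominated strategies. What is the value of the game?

2

Column dive left is strictly dominated by dive right for the goalkeeper (-4<-2, -1<3, 2<5); eliminate dive left.
Row left is strictly dominated by row center (3>0, -1>-4); eliminate left.
Column stay is strictly dominated by dive right for the goalkeeper (-1<3, 2<3); eliminate stay.
Row center is strictly dominated by row right (2>-1); eliminate center.
Only (right, dive right) remains, with payoff 2.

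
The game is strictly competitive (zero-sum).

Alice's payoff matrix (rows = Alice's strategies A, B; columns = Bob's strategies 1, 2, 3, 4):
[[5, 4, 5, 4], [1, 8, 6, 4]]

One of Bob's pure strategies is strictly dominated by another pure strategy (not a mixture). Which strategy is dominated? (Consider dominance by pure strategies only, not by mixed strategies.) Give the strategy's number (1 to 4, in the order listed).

3

Bob prefers columns that give Alice less. Compare 3 with 4: 4 < 5, 4 < 6.
So 4 strictly dominates 3 for Bob; 3 is strictly dominated.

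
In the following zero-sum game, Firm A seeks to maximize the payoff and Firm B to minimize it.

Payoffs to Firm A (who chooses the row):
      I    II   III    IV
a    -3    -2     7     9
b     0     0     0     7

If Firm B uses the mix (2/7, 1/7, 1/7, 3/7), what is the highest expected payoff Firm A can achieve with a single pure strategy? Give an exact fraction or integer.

a: (-3)·(2/7) + (-2)·(1/7) + (7)·(1/7) + (9)·(3/7) = 26/7.
b: (0)·(2/7) + (0)·(1/7) + (0)·(1/7) + (7)·(3/7) = 3.
The best pure response is a with expected payoff 26/7.

26/7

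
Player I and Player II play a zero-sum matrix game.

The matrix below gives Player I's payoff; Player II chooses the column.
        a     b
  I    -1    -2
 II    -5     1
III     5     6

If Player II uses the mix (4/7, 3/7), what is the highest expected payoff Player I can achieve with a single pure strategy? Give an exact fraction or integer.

I: (-1)·(4/7) + (-2)·(3/7) = -10/7.
II: (-5)·(4/7) + (1)·(3/7) = -17/7.
III: (5)·(4/7) + (6)·(3/7) = 38/7.
The best pure response is III with expected payoff 38/7.

38/7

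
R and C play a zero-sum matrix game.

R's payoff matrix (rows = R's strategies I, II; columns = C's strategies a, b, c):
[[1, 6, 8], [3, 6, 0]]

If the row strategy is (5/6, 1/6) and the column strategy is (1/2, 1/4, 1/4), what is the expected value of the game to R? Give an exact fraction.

23/6

Against (1/2, 1/4, 1/4), each row's expected payoff is I: 4; II: 3.
Taking the (5/6, 1/6)-weighted average: (5/6)·(4) + (1/6)·(3) = 23/6.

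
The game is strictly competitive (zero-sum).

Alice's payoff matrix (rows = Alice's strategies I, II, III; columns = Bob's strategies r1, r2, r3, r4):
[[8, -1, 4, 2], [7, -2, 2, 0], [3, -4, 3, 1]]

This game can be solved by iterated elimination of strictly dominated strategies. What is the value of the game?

Row II is strictly dominated by row I (8>7, -1>-2, 4>2, 2>0); eliminate II.
Row III is strictly dominated by row I (8>3, -1>-4, 4>3, 2>1); eliminate III.
Column r1 is strictly dominated by r2 for Bob (-1<8); eliminate r1.
Column r4 is strictly dominated by r2 for Bob (-1<2); eliminate r4.
Column r3 is strictly dominated by r2 for Bob (-1<4); eliminate r3.
Only (I, r2) remains, with payoff -1.

-1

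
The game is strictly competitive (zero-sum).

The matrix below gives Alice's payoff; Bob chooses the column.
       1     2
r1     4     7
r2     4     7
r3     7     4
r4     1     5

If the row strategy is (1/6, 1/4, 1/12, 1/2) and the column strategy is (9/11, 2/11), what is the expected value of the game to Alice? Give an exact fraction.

145/44

Against (9/11, 2/11), each row's expected payoff is r1: 50/11; r2: 50/11; r3: 71/11; r4: 19/11.
Taking the (1/6, 1/4, 1/12, 1/2)-weighted average: (1/6)·(50/11) + (1/4)·(50/11) + (1/12)·(71/11) + (1/2)·(19/11) = 145/44.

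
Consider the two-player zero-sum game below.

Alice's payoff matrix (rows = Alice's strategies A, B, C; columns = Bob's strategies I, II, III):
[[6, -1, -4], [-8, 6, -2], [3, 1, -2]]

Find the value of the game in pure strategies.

-2

Row minima: -4, -8, -2 → Alice's maximin is -2.
Column maxima: 6, 6, -2 → Bob's minimax is -2.
They coincide at (C, III), so the value is -2.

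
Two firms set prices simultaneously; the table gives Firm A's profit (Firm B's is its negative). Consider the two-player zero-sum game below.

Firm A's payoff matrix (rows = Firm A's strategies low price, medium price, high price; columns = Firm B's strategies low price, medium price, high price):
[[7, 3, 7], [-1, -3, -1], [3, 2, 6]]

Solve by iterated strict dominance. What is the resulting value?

Column low price is strictly dominated by medium price for Firm B (3<7, -3<-1, 2<3); eliminate low price.
Row high price is strictly dominated by row low price (3>2, 7>6); eliminate high price.
Column high price is strictly dominated by medium price for Firm B (3<7, -3<-1); eliminate high price.
Row medium price is strictly dominated by row low price (3>-3); eliminate medium price.
Only (low price, medium price) remains, with payoff 3.

3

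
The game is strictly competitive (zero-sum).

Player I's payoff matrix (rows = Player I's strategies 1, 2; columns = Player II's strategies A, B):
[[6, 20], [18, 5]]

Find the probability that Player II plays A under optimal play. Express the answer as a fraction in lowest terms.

5/9

Row minima are 6 and 5, so Player I's maximin is 6; column maxima are 18 and 20, so Player II's minimax is 18. These differ, so the equilibrium is in mixed strategies.
Let Player II play A with probability q. Player I is indifferent when 6q + 20(1−q) = 18q + 5(1−q), giving q = 5/9.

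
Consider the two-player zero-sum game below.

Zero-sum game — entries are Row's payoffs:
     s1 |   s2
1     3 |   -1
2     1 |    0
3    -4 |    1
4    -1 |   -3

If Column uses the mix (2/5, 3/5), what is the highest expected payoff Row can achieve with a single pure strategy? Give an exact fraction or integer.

1: (3)·(2/5) + (-1)·(3/5) = 3/5.
2: (1)·(2/5) + (0)·(3/5) = 2/5.
3: (-4)·(2/5) + (1)·(3/5) = -1.
4: (-1)·(2/5) + (-3)·(3/5) = -11/5.
The best pure response is 1 with expected payoff 3/5.

3/5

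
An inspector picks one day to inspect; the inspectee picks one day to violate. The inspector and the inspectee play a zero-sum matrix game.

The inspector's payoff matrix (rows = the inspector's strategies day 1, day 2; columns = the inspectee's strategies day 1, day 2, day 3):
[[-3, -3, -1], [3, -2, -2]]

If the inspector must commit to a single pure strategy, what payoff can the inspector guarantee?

-2

The worst-case payoff for each row is day 1: -3, day 2: -2.
The best of these is -2.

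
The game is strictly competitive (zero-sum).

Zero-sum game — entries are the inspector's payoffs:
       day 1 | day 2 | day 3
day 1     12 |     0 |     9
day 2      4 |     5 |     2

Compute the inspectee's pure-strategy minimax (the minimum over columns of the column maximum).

5

The worst case (largest entry) in each column is day 1: 12, day 2: 5, day 3: 9.
The best (smallest) of these is 5.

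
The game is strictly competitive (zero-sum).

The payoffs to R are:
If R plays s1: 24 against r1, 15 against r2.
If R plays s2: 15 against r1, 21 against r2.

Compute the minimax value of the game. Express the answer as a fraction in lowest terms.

93/5

Row minima are 15 and 15, so R's maximin is 15; column maxima are 24 and 21, so C's minimax is 21. These differ, so the equilibrium is in mixed strategies.
Let R play s1 with probability p. C is indifferent when 24p + 15(1−p) = 15p + 21(1−p), giving p = 2/5.
Let C play r1 with probability q. R is indifferent when 24q + 15(1−q) = 15q + 21(1−q), giving q = 2/5.
The value is 24·(2/5) + (15)·(3/5) = 93/5.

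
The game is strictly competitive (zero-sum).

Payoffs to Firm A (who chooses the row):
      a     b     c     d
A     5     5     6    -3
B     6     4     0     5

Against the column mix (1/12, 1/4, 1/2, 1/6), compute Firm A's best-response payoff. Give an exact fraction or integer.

A: (5)·(1/12) + (5)·(1/4) + (6)·(1/2) + (-3)·(1/6) = 25/6.
B: (6)·(1/12) + (4)·(1/4) + (0)·(1/2) + (5)·(1/6) = 7/3.
The best pure response is A with expected payoff 25/6.

25/6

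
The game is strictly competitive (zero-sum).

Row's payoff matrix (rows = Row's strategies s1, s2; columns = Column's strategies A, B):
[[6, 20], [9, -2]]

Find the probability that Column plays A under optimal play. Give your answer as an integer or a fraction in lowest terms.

Row minima are 6 and -2, so Row's maximin is 6; column maxima are 9 and 20, so Column's minimax is 9. These differ, so the equilibrium is in mixed strategies.
Let Column play A with probability q. Row is indifferent when 6q + 20(1−q) = 9q − 2(1−q), giving q = 22/25.

22/25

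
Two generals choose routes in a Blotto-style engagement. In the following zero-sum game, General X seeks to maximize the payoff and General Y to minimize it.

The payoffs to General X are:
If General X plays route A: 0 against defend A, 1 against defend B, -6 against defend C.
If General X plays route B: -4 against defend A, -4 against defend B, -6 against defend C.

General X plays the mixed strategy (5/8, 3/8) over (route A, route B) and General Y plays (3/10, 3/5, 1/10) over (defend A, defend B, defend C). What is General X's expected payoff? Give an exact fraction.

Against (3/10, 3/5, 1/10), each row's expected payoff is route A: 0; route B: -21/5.
Taking the (5/8, 3/8)-weighted average: (5/8)·(0) + (3/8)·(-21/5) = -63/40.

-63/40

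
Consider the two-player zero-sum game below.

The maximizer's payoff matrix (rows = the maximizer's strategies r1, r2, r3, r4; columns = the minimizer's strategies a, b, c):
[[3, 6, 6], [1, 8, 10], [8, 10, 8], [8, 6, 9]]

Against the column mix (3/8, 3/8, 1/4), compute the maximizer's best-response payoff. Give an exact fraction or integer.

35/4

r1: (3)·(3/8) + (6)·(3/8) + (6)·(1/4) = 39/8.
r2: (1)·(3/8) + (8)·(3/8) + (10)·(1/4) = 47/8.
r3: (8)·(3/8) + (10)·(3/8) + (8)·(1/4) = 35/4.
r4: (8)·(3/8) + (6)·(3/8) + (9)·(1/4) = 15/2.
The best pure response is r3 with expected payoff 35/4.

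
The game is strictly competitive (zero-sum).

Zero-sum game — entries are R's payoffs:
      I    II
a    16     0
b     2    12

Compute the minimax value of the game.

Row minima are 0 and 2, so R's maximin is 2; column maxima are 16 and 12, so C's minimax is 12. These differ, so the equilibrium is in mixed strategies.
Let R play a with probability p. C is indifferent when 16p + 2(1−p) = 12(1−p), giving p = 5/13.
Let C play I with probability q. R is indifferent when 16q = 2q + 12(1−q), giving q = 6/13.
The value is 16·(6/13) + (0)·(7/13) = 96/13.

96/13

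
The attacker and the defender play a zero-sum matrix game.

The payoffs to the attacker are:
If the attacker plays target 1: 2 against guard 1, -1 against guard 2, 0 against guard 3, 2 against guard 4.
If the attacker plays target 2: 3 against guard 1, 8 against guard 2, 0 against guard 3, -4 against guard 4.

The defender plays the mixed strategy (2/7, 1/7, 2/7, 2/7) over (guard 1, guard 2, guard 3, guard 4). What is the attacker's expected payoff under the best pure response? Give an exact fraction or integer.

target 1: (2)·(2/7) + (-1)·(1/7) + (0)·(2/7) + (2)·(2/7) = 1.
target 2: (3)·(2/7) + (8)·(1/7) + (0)·(2/7) + (-4)·(2/7) = 6/7.
The best pure response is target 1 with expected payoff 1.

1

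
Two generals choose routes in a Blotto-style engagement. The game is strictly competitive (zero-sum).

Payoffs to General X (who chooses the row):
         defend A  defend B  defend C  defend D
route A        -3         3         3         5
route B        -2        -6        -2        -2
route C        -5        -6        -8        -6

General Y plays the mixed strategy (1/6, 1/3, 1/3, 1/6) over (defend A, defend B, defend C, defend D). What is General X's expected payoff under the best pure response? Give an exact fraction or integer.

route A: (-3)·(1/6) + (3)·(1/3) + (3)·(1/3) + (5)·(1/6) = 7/3.
route B: (-2)·(1/6) + (-6)·(1/3) + (-2)·(1/3) + (-2)·(1/6) = -10/3.
route C: (-5)·(1/6) + (-6)·(1/3) + (-8)·(1/3) + (-6)·(1/6) = -13/2.
The best pure response is route A with expected payoff 7/3.

7/3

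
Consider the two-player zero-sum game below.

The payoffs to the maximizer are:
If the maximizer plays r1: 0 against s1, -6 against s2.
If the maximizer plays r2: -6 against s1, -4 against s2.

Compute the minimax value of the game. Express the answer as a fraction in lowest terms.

Row minima are -6 and -6, so the maximizer's maximin is -6; column maxima are 0 and -4, so the minimizer's minimax is -4. These differ, so the equilibrium is in mixed strategies.
Let the maximizer play r1 with probability p. The minimizer is indifferent when −6(1−p) = −6p − 4(1−p), giving p = 1/4.
Let the minimizer play s1 with probability q. The maximizer is indifferent when −6(1−q) = −6q − 4(1−q), giving q = 1/4.
The value is 0·(1/4) + (-6)·(3/4) = -9/2.

-9/2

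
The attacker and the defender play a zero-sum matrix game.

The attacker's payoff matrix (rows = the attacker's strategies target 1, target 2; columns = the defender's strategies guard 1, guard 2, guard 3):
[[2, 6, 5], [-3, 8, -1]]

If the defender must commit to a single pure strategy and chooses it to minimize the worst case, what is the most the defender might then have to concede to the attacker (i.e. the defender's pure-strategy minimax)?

The worst case (largest entry) in each column is guard 1: 2, guard 2: 8, guard 3: 5.
The best (smallest) of these is 2.

2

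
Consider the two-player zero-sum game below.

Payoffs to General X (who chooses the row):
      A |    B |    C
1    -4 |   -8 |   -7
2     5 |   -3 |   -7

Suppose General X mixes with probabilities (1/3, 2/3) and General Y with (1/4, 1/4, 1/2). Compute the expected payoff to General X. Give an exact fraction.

-25/6

Against (1/4, 1/4, 1/2), each row's expected payoff is 1: -13/2; 2: -3.
Taking the (1/3, 2/3)-weighted average: (1/3)·(-13/2) + (2/3)·(-3) = -25/6.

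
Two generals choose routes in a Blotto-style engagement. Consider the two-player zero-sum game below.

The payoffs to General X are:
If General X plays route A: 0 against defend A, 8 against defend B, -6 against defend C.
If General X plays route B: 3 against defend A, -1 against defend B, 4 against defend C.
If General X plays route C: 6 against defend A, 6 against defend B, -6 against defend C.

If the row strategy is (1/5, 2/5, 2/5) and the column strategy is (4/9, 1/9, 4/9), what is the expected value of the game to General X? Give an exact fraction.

10/9

Against (4/9, 1/9, 4/9), each row's expected payoff is route A: -16/9; route B: 3; route C: 2/3.
Taking the (1/5, 2/5, 2/5)-weighted average: (1/5)·(-16/9) + (2/5)·(3) + (2/5)·(2/3) = 10/9.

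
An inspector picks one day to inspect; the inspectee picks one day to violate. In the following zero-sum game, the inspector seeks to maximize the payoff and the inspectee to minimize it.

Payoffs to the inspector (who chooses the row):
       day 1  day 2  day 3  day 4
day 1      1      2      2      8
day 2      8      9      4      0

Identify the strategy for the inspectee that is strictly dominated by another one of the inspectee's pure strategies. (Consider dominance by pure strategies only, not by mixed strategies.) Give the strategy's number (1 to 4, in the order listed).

The inspectee prefers columns that give the inspector less. Compare day 2 with day 1: 1 < 2, 8 < 9.
So day 1 strictly dominates day 2 for the inspectee; day 2 is strictly dominated.

2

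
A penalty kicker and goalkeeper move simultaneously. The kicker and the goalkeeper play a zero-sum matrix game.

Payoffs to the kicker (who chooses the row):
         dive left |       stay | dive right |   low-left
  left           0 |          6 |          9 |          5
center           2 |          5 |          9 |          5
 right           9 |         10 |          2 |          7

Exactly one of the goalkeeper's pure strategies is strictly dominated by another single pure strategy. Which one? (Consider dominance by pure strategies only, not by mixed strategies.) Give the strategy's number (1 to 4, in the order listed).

The goalkeeper prefers columns that give the kicker less. Compare stay with dive left: 0 < 6, 2 < 5, 9 < 10.
So dive left strictly dominates stay for the goalkeeper; stay is strictly dominated.

2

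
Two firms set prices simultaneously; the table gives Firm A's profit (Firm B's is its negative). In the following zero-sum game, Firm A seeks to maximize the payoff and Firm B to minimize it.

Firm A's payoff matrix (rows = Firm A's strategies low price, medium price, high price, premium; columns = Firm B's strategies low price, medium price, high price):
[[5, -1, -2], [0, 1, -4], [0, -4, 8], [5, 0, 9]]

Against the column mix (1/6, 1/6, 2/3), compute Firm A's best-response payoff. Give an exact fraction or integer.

low price: (5)·(1/6) + (-1)·(1/6) + (-2)·(2/3) = -2/3.
medium price: (0)·(1/6) + (1)·(1/6) + (-4)·(2/3) = -5/2.
high price: (0)·(1/6) + (-4)·(1/6) + (8)·(2/3) = 14/3.
premium: (5)·(1/6) + (0)·(1/6) + (9)·(2/3) = 41/6.
The best pure response is premium with expected payoff 41/6.

41/6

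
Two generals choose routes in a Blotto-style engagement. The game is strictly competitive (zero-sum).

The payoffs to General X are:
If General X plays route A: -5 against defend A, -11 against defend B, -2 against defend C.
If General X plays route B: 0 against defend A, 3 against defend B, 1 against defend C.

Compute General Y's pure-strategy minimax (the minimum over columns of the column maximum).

0

The worst case (largest entry) in each column is defend A: 0, defend B: 3, defend C: 1.
The best (smallest) of these is 0.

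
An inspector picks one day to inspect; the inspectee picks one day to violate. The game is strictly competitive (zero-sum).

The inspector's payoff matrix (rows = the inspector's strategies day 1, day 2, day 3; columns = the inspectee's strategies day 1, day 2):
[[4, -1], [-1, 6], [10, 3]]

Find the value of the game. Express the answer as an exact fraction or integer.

9/2

Row day 1 is strictly dominated by row day 3, so the inspector never plays it.
The remaining 2×2 game on (day 2, day 3) × (day 1, day 2) has no saddle point. Let the inspector play day 2 with probability p; indifference gives −p + 10(1−p) = 6p + 3(1−p), so p = 1/2.
Similarly the inspectee's optimal q on day 1 is 3/14, and the value is -1·(3/14) + (6)·(11/14) = 9/2.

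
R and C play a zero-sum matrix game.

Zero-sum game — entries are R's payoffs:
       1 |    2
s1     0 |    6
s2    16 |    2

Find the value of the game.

Row minima are 0 and 2, so R's maximin is 2; column maxima are 16 and 6, so C's minimax is 6. These differ, so the equilibrium is in mixed strategies.
Let R play s1 with probability p. C is indifferent when 16(1−p) = 6p + 2(1−p), giving p = 7/10.
Let C play 1 with probability q. R is indifferent when 6(1−q) = 16q + 2(1−q), giving q = 1/5.
The value is 0·(1/5) + (6)·(4/5) = 24/5.

24/5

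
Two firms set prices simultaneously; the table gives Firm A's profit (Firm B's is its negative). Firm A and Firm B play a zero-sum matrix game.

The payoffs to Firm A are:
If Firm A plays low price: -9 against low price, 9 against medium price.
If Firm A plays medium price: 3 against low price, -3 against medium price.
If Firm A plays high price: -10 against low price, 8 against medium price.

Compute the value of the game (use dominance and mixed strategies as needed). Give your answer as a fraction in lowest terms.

Row high price is strictly dominated by row low price, so Firm A never plays it.
The remaining 2×2 game on (low price, medium price) × (low price, medium price) has no saddle point. Let Firm A play low price with probability p; indifference gives −9p + 3(1−p) = 9p − 3(1−p), so p = 1/4.
Similarly Firm B's optimal q on low price is 1/2, and the value is -9·(1/2) + (9)·(1/2) = 0.

0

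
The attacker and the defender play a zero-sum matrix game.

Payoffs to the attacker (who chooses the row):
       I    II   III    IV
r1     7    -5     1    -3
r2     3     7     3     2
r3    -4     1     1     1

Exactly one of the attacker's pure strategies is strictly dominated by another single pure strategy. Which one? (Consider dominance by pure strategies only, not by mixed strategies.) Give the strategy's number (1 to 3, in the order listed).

Compare r3 with r2: 3 > -4, 7 > 1, 3 > 1, 2 > 1.
So r2 strictly dominates r3 for the attacker; r3 is strictly dominated.

3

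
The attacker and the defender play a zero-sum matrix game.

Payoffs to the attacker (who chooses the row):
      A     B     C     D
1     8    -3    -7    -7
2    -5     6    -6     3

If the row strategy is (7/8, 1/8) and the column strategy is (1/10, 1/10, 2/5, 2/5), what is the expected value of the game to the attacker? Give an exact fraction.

-23/5

Against (1/10, 1/10, 2/5, 2/5), each row's expected payoff is 1: -51/10; 2: -11/10.
Taking the (7/8, 1/8)-weighted average: (7/8)·(-51/10) + (1/8)·(-11/10) = -23/5.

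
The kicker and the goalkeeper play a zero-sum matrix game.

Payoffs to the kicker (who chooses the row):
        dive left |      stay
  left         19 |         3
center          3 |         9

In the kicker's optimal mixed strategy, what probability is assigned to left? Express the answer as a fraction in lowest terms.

3/11

Row minima are 3 and 3, so the kicker's maximin is 3; column maxima are 19 and 9, so the goalkeeper's minimax is 9. These differ, so the equilibrium is in mixed strategies.
Let the kicker play left with probability p. The goalkeeper is indifferent when 19p + 3(1−p) = 3p + 9(1−p), giving p = 3/11.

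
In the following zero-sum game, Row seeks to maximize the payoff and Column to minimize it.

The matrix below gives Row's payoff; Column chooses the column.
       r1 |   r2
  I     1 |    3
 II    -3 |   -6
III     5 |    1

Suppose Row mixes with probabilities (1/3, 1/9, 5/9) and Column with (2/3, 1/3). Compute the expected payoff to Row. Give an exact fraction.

Against (2/3, 1/3), each row's expected payoff is I: 5/3; II: -4; III: 11/3.
Taking the (1/3, 1/9, 5/9)-weighted average: (1/3)·(5/3) + (1/9)·(-4) + (5/9)·(11/3) = 58/27.

58/27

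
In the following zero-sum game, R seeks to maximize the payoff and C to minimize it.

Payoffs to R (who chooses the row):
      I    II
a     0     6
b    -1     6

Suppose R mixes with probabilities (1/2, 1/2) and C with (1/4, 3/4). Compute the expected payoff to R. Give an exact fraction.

35/8

Against (1/4, 3/4), each row's expected payoff is a: 9/2; b: 17/4.
Taking the (1/2, 1/2)-weighted average: (1/2)·(9/2) + (1/2)·(17/4) = 35/8.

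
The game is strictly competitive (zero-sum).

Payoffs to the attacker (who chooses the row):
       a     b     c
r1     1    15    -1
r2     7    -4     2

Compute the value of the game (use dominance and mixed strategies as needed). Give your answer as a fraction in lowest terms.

Column a is strictly dominated by c for the defender (it gives the attacker more in every row).
The remaining 2×2 game on (r1, r2) × (b, c) has no saddle point. Let the attacker play r1 with probability p; indifference gives 15p − 4(1−p) = −p + 2(1−p), so p = 3/11.
Similarly the defender's optimal q on b is 3/22, and the value is 15·(3/22) + (-1)·(19/22) = 13/11.

13/11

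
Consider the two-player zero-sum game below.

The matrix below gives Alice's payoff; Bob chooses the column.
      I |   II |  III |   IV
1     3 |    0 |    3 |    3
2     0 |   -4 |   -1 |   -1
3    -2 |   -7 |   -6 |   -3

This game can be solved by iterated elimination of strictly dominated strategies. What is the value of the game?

Row 2 is strictly dominated by row 1 (3>0, 0>-4, 3>-1, 3>-1); eliminate 2.
Row 3 is strictly dominated by row 1 (3>-2, 0>-7, 3>-6, 3>-3); eliminate 3.
Column III is strictly dominated by II for Bob (0<3); eliminate III.
Column I is strictly dominated by II for Bob (0<3); eliminate I.
Column IV is strictly dominated by II for Bob (0<3); eliminate IV.
Only (1, II) remains, with payoff 0.

0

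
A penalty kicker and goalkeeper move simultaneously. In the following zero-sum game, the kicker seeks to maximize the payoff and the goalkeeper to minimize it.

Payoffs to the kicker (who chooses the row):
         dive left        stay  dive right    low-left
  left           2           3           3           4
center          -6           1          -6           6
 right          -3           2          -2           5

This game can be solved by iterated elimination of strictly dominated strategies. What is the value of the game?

Column stay is strictly dominated by dive left for the goalkeeper (2<3, -6<1, -3<2); eliminate stay.
Column low-left is strictly dominated by dive left for the goalkeeper (2<4, -6<6, -3<5); eliminate low-left.
Row center is strictly dominated by row left (2>-6, 3>-6); eliminate center.
Row right is strictly dominated by row left (2>-3, 3>-2); eliminate right.
Column dive right is strictly dominated by dive left for the goalkeeper (2<3); eliminate dive right.
Only (left, dive left) remains, with payoff 2.

2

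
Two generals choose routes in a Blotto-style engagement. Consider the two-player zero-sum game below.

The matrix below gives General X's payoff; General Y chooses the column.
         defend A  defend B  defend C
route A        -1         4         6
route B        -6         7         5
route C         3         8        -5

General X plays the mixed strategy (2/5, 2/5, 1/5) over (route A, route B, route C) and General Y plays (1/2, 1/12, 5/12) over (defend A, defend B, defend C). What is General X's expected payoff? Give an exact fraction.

49/60

Against (1/2, 1/12, 5/12), each row's expected payoff is route A: 7/3; route B: -1/3; route C: 1/12.
Taking the (2/5, 2/5, 1/5)-weighted average: (2/5)·(7/3) + (2/5)·(-1/3) + (1/5)·(1/12) = 49/60.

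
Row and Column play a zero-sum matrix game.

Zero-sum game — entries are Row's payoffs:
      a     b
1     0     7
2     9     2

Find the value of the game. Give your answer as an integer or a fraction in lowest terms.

Row minima are 0 and 2, so Row's maximin is 2; column maxima are 9 and 7, so Column's minimax is 7. These differ, so the equilibrium is in mixed strategies.
Let Row play 1 with probability p. Column is indifferent when 9(1−p) = 7p + 2(1−p), giving p = 1/2.
Let Column play a with probability q. Row is indifferent when 7(1−q) = 9q + 2(1−q), giving q = 5/14.
The value is 0·(5/14) + (7)·(9/14) = 9/2.

9/2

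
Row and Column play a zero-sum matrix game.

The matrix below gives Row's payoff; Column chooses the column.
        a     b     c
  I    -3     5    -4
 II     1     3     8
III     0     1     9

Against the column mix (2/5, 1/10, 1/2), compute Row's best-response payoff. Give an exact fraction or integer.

47/10

I: (-3)·(2/5) + (5)·(1/10) + (-4)·(1/2) = -27/10.
II: (1)·(2/5) + (3)·(1/10) + (8)·(1/2) = 47/10.
III: (0)·(2/5) + (1)·(1/10) + (9)·(1/2) = 23/5.
The best pure response is II with expected payoff 47/10.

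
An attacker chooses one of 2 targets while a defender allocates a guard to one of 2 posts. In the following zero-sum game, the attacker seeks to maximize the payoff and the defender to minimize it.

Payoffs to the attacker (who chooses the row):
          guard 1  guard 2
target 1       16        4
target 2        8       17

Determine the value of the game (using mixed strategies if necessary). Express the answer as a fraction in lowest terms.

Row minima are 4 and 8, so the attacker's maximin is 8; column maxima are 16 and 17, so the defender's minimax is 16. These differ, so the equilibrium is in mixed strategies.
Let the attacker play target 1 with probability p. The defender is indifferent when 16p + 8(1−p) = 4p + 17(1−p), giving p = 3/7.
Let the defender play guard 1 with probability q. The attacker is indifferent when 16q + 4(1−q) = 8q + 17(1−q), giving q = 13/21.
The value is 16·(13/21) + (4)·(8/21) = 80/7.

80/7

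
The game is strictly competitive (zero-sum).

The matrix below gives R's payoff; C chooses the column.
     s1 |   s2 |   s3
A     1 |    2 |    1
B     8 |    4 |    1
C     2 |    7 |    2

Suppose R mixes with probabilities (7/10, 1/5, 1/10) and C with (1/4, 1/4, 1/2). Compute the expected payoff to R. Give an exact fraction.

19/10

Against (1/4, 1/4, 1/2), each row's expected payoff is A: 5/4; B: 7/2; C: 13/4.
Taking the (7/10, 1/5, 1/10)-weighted average: (7/10)·(5/4) + (1/5)·(7/2) + (1/10)·(13/4) = 19/10.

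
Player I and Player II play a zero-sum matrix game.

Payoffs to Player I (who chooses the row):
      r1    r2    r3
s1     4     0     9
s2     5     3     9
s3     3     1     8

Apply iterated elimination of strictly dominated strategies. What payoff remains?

3

Row s3 is strictly dominated by row s2 (5>3, 3>1, 9>8); eliminate s3.
Column r3 is strictly dominated by r1 for Player II (4<9, 5<9); eliminate r3.
Row s1 is strictly dominated by row s2 (5>4, 3>0); eliminate s1.
Column r1 is strictly dominated by r2 for Player II (3<5); eliminate r1.
Only (s2, r2) remains, with payoff 3.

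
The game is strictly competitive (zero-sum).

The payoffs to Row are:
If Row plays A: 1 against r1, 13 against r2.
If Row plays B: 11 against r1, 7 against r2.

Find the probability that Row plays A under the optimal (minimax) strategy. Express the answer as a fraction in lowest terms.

1/4

Row minima are 1 and 7, so Row's maximin is 7; column maxima are 11 and 13, so Column's minimax is 11. These differ, so the equilibrium is in mixed strategies.
Let Row play A with probability p. Column is indifferent when p + 11(1−p) = 13p + 7(1−p), giving p = 1/4.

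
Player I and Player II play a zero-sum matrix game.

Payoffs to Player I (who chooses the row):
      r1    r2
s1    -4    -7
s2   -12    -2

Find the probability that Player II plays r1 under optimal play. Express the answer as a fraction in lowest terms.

5/13

Row minima are -7 and -12, so Player I's maximin is -7; column maxima are -4 and -2, so Player II's minimax is -4. These differ, so the equilibrium is in mixed strategies.
Let Player II play r1 with probability q. Player I is indifferent when −4q − 7(1−q) = −12q − 2(1−q), giving q = 5/13.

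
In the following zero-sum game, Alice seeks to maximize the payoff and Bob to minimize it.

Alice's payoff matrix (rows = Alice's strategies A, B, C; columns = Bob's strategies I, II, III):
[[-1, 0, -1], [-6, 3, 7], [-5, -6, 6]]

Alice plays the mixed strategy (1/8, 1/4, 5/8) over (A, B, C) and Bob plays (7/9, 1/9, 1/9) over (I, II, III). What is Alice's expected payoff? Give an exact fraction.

Against (7/9, 1/9, 1/9), each row's expected payoff is A: -8/9; B: -32/9; C: -35/9.
Taking the (1/8, 1/4, 5/8)-weighted average: (1/8)·(-8/9) + (1/4)·(-32/9) + (5/8)·(-35/9) = -247/72.

-247/72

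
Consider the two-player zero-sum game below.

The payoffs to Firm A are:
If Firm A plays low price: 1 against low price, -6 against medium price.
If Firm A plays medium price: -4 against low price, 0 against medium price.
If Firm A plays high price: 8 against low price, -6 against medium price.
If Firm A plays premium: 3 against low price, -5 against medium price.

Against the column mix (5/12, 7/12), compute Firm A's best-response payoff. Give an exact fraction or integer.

-1/6

low price: (1)·(5/12) + (-6)·(7/12) = -37/12.
medium price: (-4)·(5/12) + (0)·(7/12) = -5/3.
high price: (8)·(5/12) + (-6)·(7/12) = -1/6.
premium: (3)·(5/12) + (-5)·(7/12) = -5/3.
The best pure response is high price with expected payoff -1/6.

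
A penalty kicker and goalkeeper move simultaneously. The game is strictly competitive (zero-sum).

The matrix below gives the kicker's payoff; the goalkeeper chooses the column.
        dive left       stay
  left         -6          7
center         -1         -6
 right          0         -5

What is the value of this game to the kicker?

Row center is strictly dominated by row right, so the kicker never plays it.
The remaining 2×2 game on (left, right) × (dive left, stay) has no saddle point. Let the kicker play left with probability p; indifference gives −6p = 7p − 5(1−p), so p = 5/18.
Similarly the goalkeeper's optimal q on dive left is 2/3, and the value is -6·(2/3) + (7)·(1/3) = -5/3.

-5/3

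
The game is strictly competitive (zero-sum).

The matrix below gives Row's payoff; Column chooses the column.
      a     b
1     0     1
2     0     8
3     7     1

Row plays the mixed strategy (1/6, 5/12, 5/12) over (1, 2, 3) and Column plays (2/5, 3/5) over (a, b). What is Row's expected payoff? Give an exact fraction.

211/60

Against (2/5, 3/5), each row's expected payoff is 1: 3/5; 2: 24/5; 3: 17/5.
Taking the (1/6, 5/12, 5/12)-weighted average: (1/6)·(3/5) + (5/12)·(24/5) + (5/12)·(17/5) = 211/60.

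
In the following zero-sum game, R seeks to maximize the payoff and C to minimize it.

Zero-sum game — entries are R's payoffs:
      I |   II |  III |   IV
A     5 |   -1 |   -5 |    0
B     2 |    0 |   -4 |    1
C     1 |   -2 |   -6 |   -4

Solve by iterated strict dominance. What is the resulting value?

Column IV is strictly dominated by III for C (-5<0, -4<1, -6<-4); eliminate IV.
Column II is strictly dominated by III for C (-5<-1, -4<0, -6<-2); eliminate II.
Row C is strictly dominated by row A (5>1, -5>-6); eliminate C.
Column I is strictly dominated by III for C (-5<5, -4<2); eliminate I.
Row A is strictly dominated by row B (-4>-5); eliminate A.
Only (B, III) remains, with payoff -4.

-4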